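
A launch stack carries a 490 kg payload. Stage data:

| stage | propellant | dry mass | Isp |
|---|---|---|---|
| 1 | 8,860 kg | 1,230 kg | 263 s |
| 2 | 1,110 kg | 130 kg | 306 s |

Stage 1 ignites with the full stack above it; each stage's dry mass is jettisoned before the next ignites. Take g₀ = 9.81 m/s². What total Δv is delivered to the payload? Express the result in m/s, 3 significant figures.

Δv ≈ 6650 m/s

Ignition mass of stage 1 = 8,860+1,230 + 1,110+130 + 490 = 11,820 kg.
Stage 1: m₀ = 11,820 kg, m_f = 11,820 − 8,860 = 2,960 kg; Δv = 263×9.81×ln(3.993) = 2580.0×1.3846 ≈ 3572 m/s.
Stage 2: m₀ = 1,730 kg, m_f = 1,730 − 1,110 = 620 kg; Δv = 306×9.81×ln(2.79) = 3001.9×1.0262 ≈ 3080 m/s.
Total Δv = 3572 + 3080 = 6652 m/s.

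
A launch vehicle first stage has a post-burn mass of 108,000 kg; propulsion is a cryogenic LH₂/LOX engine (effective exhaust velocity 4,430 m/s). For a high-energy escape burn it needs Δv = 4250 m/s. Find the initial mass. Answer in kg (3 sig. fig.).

initial mass ≈ 282000 kg

m₀/m_f = exp(Δv / v_e) = exp(4250 / 4430.0) = exp(0.9594) = 2.6100.
m₀ = m_f × 2.6100 = 108,000 × 2.6100 = 281,880 kg.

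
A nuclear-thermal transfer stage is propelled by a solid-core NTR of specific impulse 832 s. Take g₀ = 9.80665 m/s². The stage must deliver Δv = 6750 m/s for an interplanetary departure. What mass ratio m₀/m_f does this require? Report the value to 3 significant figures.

v_e = Isp · g₀ = 832 × 9.80665 = 8159.1 m/s.
Rocket equation: m₀/m_f = exp(Δv / v_e) = exp(6750 / 8159.1) = exp(0.8273) = 2.2871.

mass ratio ≈ 2.29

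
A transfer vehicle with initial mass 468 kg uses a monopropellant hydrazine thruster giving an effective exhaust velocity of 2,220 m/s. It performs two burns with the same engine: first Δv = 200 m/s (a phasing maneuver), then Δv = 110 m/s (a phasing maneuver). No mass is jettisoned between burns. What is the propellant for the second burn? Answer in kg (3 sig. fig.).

After the first burn: m = 468 × exp(−200/2220.0) = 468 × 0.91385 = 427.682 kg.
After the second burn: m = 427.682 × exp(−110/2220.0) = 427.682 × 0.95166 = 407.008 kg.
Second-burn propellant = 427.682 − 407.008 = 20.674 kg.

propellant for the second burn ≈ 20.7 kg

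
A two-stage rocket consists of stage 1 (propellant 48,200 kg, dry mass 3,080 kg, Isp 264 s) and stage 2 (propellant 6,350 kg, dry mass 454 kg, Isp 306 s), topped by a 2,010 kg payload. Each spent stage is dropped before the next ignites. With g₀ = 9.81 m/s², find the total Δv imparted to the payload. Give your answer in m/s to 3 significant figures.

Δv ≈ 8020 m/s

Ignition mass of stage 1 = 48,200+3,080 + 6,350+454 + 2,010 = 60,094 kg.
Stage 1: m₀ = 60,094 kg, m_f = 60,094 − 48,200 = 11,894 kg; Δv = 264×9.81×ln(5.052) = 2589.8×1.6199 ≈ 4195 m/s.
Stage 2: m₀ = 8,814 kg, m_f = 8,814 − 6,350 = 2,464 kg; Δv = 306×9.81×ln(3.577) = 3001.9×1.2746 ≈ 3826 m/s.
Total Δv = 4195 + 3826 = 8021 m/s.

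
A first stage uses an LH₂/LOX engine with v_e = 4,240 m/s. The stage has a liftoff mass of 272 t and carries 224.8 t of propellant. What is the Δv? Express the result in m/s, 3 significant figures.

m_f = m₀ − m_prop = 272 − 224.8 = 47.2 t.
Using Δv = v_e ln(m₀/m_f): Δv = v_e · ln(m₀/m_f) = 4240.0 × ln(5.763) = 4240.0 × 1.7514 ≈ 7426.0 m/s.

Δv ≈ 7430 m/s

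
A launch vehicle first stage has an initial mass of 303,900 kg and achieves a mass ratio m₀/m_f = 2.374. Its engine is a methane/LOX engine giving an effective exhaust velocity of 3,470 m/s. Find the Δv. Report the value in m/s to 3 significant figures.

Δv ≈ 3000 m/s

Δv = v_e · ln(2.374) = 3470.0 × 0.8646 ≈ 3000.1 m/s.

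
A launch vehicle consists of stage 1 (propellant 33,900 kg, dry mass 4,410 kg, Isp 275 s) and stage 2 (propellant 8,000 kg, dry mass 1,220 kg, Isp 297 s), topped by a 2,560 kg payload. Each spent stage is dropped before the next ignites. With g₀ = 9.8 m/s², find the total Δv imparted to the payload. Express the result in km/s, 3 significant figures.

Ignition mass of stage 1 = 33,900+4,410 + 8,000+1,220 + 2,560 = 50,090 kg.
Stage 1: m₀ = 50,090 kg, m_f = 50,090 − 33,900 = 16,190 kg; Δv = 275×9.8×ln(3.094) = 2695.0×1.1294 ≈ 3044 m/s.
Stage 2: m₀ = 11,780 kg, m_f = 11,780 − 8,000 = 3,780 kg; Δv = 297×9.8×ln(3.116) = 2910.6×1.1367 ≈ 3308 m/s.
Total Δv = 3044 + 3308 = 6352 m/s.

Δv ≈ 6.35 km/s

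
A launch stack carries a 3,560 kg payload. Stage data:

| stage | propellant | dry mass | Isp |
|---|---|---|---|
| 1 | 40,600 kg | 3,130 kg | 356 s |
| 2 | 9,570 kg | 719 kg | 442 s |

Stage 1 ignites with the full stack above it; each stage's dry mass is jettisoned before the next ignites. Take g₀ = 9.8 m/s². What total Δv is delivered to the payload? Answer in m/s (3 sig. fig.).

Δv ≈ 9350 m/s

Ignition mass of stage 1 = 40,600+3,130 + 9,570+719 + 3,560 = 57,579 kg.
Stage 1: m₀ = 57,579 kg, m_f = 57,579 − 40,600 = 16,979 kg; Δv = 356×9.8×ln(3.391) = 3488.8×1.2212 ≈ 4260 m/s.
Stage 2: m₀ = 13,849 kg, m_f = 13,849 − 9,570 = 4,279 kg; Δv = 442×9.8×ln(3.237) = 4331.6×1.1745 ≈ 5087 m/s.
Total Δv = 4260 + 5087 = 9347 m/s.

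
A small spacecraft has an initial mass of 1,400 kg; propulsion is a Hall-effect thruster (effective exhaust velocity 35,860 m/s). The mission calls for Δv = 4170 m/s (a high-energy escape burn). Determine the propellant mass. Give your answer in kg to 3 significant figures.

From the ideal rocket equation, m₀/m_f = exp(Δv / v_e) = exp(4170 / 35860.0) = exp(0.1163) = 1.1233.
m_f = 1,400 / 1.1233 = 1,246.33 kg, so propellant = m₀ − m_f = 1,400 − 1,246.33 = 153.67 kg.

propellant mass ≈ 154 kg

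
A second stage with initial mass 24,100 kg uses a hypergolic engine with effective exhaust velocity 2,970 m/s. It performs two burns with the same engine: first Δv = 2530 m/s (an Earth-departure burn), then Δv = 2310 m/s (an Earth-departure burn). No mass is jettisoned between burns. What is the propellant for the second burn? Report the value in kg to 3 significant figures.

After the first burn: m = 24100 × exp(−2530/2970.0) = 24100 × 0.42662 = 10,281.5 kg.
After the second burn: m = 10,281.5 × exp(−2310/2970.0) = 10,281.5 × 0.45943 = 4,723.63 kg.
Second-burn propellant = 10,281.5 − 4,723.63 = 5,557.87 kg.

propellant for the second burn ≈ 5560 kg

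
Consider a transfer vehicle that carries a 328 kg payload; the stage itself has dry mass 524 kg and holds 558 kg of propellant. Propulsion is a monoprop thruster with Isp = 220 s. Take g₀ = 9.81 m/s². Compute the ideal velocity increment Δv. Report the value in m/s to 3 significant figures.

Δv ≈ 1090 m/s

v_e = Isp · g₀ = 220 × 9.81 = 2158.2 m/s.
m₀ = payload + dry + propellant = 328 + 524 + 558 = 1,410 kg.
m_f = payload + dry = 328 + 524 = 852 kg.
Using Δv = v_e ln(m₀/m_f): Δv = v_e · ln(m₀/m_f) = 2158.2 × ln(1.655) = 2158.2 × 0.5038 ≈ 1087.2 m/s.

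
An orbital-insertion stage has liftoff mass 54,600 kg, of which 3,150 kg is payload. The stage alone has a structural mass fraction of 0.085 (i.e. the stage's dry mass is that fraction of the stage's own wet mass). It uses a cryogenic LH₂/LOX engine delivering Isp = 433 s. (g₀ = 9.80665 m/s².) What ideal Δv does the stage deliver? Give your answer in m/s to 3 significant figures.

Stage wet mass = m₀ − payload = 54,600 − 3,150 = 51,450 kg.
Stage dry mass = ε × stage wet mass = 0.085 × 51,450 = 4,373.25 kg.
Burnout mass m_f = stage dry + payload = 4,373.25 + 3,150 = 7,523.25 kg.
v_e = Isp · g₀ = 433 × 9.80665 = 4246.3 m/s.
By the Tsiolkovsky rocket equation, Δv = v_e · ln(54,600/7,523.25) = 4246.3 × ln(7.258) = 4246.3 × 1.9820 ≈ 8416 m/s.

Δv ≈ 8420 m/s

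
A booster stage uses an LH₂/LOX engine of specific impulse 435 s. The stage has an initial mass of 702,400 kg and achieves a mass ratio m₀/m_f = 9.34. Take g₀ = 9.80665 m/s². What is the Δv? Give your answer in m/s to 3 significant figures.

Δv ≈ 9530 m/s

v_e = Isp · g₀ = 435 × 9.80665 = 4265.9 m/s.
Rocket equation: Δv = v_e · ln(9.34) = 4265.9 × 2.2343 ≈ 9531.3 m/s.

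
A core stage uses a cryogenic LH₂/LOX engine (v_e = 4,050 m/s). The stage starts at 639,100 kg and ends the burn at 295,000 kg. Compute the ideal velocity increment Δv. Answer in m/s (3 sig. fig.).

Rocket equation: Δv = v_e · ln(m₀/m_f) = 4050.0 × ln(2.166) = 4050.0 × 0.7731 ≈ 3131.0 m/s.

Δv ≈ 3130 m/s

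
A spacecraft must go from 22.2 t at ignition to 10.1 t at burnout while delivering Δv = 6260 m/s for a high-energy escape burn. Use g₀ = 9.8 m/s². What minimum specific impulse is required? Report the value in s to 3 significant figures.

ln(m₀/m_f) = ln(22200/10100) = ln(2.198) = 0.7876.
From the ideal rocket equation, v_e = Δv / ln(m₀/m_f) = 6260 / 0.7876 = 7948.6 m/s.
Isp = v_e / g₀ = 7948.6 / 9.8 = 811.1 s.

Isp ≈ 811 s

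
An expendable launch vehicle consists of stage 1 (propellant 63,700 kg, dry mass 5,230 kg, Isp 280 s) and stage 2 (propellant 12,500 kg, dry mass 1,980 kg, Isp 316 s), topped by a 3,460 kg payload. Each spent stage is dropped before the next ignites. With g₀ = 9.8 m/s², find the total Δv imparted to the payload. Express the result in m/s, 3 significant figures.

Ignition mass of stage 1 = 63,700+5,230 + 12,500+1,980 + 3,460 = 86,870 kg.
Stage 1: m₀ = 86,870 kg, m_f = 86,870 − 63,700 = 23,170 kg; Δv = 280×9.8×ln(3.749) = 2744.0×1.3216 ≈ 3626 m/s.
Stage 2: m₀ = 17,940 kg, m_f = 17,940 − 12,500 = 5,440 kg; Δv = 316×9.8×ln(3.298) = 3096.8×1.1933 ≈ 3695 m/s.
Total Δv = 3626 + 3695 = 7321 m/s.

Δv ≈ 7320 m/s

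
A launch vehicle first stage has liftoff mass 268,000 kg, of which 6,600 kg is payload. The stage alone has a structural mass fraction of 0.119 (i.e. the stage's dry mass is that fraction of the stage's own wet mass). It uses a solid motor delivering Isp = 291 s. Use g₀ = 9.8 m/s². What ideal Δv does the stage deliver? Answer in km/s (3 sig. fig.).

Δv ≈ 5.59 km/s

Stage wet mass = m₀ − payload = 268,000 − 6,600 = 261,400 kg.
Stage dry mass = ε × stage wet mass = 0.119 × 261,400 = 31,106.6 kg.
Burnout mass m_f = stage dry + payload = 31,106.6 + 6,600 = 37,706.6 kg.
v_e = Isp · g₀ = 291 × 9.8 = 2851.8 m/s.
Δv = v_e · ln(268,000/37,706.6) = 2851.8 × ln(7.108) = 2851.8 × 1.9612 ≈ 5593 m/s.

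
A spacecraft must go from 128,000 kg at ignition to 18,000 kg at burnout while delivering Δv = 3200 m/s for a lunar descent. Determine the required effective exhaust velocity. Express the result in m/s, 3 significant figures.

v_e ≈ 1630 m/s

ln(m₀/m_f) = ln(128000/18000) = ln(7.111) = 1.9617.
By the Tsiolkovsky rocket equation, v_e = Δv / ln(m₀/m_f) = 3200 / 1.9617 = 1631.3 m/s.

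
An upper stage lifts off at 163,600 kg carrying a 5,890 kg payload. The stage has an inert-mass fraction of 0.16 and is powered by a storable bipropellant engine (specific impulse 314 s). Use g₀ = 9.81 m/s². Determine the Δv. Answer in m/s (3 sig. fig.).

Δv ≈ 5110 m/s

Stage wet mass = m₀ − payload = 163,600 − 5,890 = 157,710 kg.
Stage dry mass = ε × stage wet mass = 0.16 × 157,710 = 25,233.6 kg.
Burnout mass m_f = stage dry + payload = 25,233.6 + 5,890 = 31,123.6 kg.
v_e = Isp · g₀ = 314 × 9.81 = 3080.3 m/s.
Using Δv = v_e ln(m₀/m_f): Δv = v_e · ln(163,600/31,123.6) = 3080.3 × ln(5.256) = 3080.3 × 1.6595 ≈ 5112 m/s.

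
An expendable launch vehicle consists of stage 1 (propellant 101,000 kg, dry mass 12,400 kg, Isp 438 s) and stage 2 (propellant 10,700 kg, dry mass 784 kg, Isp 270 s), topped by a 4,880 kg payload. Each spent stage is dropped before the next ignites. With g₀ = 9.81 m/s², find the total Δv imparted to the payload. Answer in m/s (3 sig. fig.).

Δv ≈ 9280 m/s

Ignition mass of stage 1 = 101,000+12,400 + 10,700+784 + 4,880 = 129,764 kg.
Stage 1: m₀ = 129,764 kg, m_f = 129,764 − 101,000 = 28,764 kg; Δv = 438×9.81×ln(4.511) = 4296.8×1.5066 ≈ 6473 m/s.
Stage 2: m₀ = 16,364 kg, m_f = 16,364 − 10,700 = 5,664 kg; Δv = 270×9.81×ln(2.889) = 2648.7×1.0610 ≈ 2810 m/s.
Total Δv = 6473 + 2810 = 9283 m/s.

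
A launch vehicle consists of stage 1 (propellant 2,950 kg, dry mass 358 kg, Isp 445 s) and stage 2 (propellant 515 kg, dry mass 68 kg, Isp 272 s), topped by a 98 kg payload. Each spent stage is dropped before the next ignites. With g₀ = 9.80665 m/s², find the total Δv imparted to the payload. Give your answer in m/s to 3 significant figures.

Δv ≈ 9640 m/s

Ignition mass of stage 1 = 2,950+358 + 515+68 + 98 = 3,989 kg.
Stage 1: m₀ = 3,989 kg, m_f = 3,989 − 2,950 = 1,039 kg; Δv = 445×9.80665×ln(3.839) = 4364.0×1.3453 ≈ 5871 m/s.
Stage 2: m₀ = 681 kg, m_f = 681 − 515 = 166 kg; Δv = 272×9.80665×ln(4.102) = 2667.4×1.4116 ≈ 3765 m/s.
Total Δv = 5871 + 3765 = 9636 m/s.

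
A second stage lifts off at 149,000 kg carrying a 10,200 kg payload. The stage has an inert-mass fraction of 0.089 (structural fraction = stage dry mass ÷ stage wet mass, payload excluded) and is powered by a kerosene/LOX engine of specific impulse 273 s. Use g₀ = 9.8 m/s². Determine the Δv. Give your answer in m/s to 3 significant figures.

Stage wet mass = m₀ − payload = 149,000 − 10,200 = 138,800 kg.
Stage dry mass = ε × stage wet mass = 0.089 × 138,800 = 12,353.2 kg.
Burnout mass m_f = stage dry + payload = 12,353.2 + 10,200 = 22,553.2 kg.
v_e = Isp · g₀ = 273 × 9.8 = 2675.4 m/s.
By the Tsiolkovsky rocket equation, Δv = v_e · ln(149,000/22,553.2) = 2675.4 × ln(6.607) = 2675.4 × 1.8881 ≈ 5051 m/s.

Δv ≈ 5050 m/s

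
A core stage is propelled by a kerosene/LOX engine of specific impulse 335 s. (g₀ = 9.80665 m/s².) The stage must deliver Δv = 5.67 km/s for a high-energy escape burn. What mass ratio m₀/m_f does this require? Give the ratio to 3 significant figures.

mass ratio ≈ 5.62

v_e = Isp · g₀ = 335 × 9.80665 = 3285.2 m/s.
By the Tsiolkovsky rocket equation, m₀/m_f = exp(Δv / v_e) = exp(5670 / 3285.2) = exp(1.7259) = 5.6176.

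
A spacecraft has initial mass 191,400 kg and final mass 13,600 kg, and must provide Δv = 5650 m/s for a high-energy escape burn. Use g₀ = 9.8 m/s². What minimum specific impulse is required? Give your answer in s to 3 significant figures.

Isp ≈ 218 s

ln(m₀/m_f) = ln(191400/13600) = ln(14.07) = 2.6443.
From the ideal rocket equation, v_e = Δv / ln(m₀/m_f) = 5650 / 2.6443 = 2136.7 m/s.
Isp = v_e / g₀ = 2136.7 / 9.8 = 218.0 s.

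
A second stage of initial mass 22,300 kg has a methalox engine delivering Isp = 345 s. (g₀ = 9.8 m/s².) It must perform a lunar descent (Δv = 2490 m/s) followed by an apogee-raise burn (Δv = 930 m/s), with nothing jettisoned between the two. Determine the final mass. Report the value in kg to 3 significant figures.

final mass ≈ 8110 kg

v_e = Isp · g₀ = 345 × 9.8 = 3381.0 m/s.
After the first burn: m = 22300 × exp(−2490/3381.0) = 22300 × 0.47880 = 10,677.2 kg.
After the second burn: m = 10,677.2 × exp(−930/3381.0) = 10,677.2 × 0.75952 = 8,109.55 kg.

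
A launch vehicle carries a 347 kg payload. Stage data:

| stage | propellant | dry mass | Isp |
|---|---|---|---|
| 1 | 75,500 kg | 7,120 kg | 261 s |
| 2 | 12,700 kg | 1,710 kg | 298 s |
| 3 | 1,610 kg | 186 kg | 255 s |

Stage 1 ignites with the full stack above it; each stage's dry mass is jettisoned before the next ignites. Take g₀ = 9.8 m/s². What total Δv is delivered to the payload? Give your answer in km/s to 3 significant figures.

Ignition mass of stage 1 = 75,500+7,120 + 12,700+1,710 + 1,610+186 + 347 = 99,173 kg.
Stage 1: m₀ = 99,173 kg, m_f = 99,173 − 75,500 = 23,673 kg; Δv = 261×9.8×ln(4.189) = 2557.8×1.4325 ≈ 3664 m/s.
Stage 2: m₀ = 16,553 kg, m_f = 16,553 − 12,700 = 3,853 kg; Δv = 298×9.8×ln(4.296) = 2920.4×1.4577 ≈ 4257 m/s.
Stage 3: m₀ = 2,143 kg, m_f = 2,143 − 1,610 = 533 kg; Δv = 255×9.8×ln(4.021) = 2499.0×1.3914 ≈ 3477 m/s.
Total Δv = 3664 + 4257 + 3477 = 11398 m/s.

Δv ≈ 11.4 km/s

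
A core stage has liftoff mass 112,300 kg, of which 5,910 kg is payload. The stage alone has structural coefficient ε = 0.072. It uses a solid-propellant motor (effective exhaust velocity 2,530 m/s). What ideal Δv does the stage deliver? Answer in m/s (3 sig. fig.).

Stage wet mass = m₀ − payload = 112,300 − 5,910 = 106,390 kg.
Stage dry mass = ε × stage wet mass = 0.072 × 106,390 = 7,660.08 kg.
Burnout mass m_f = stage dry + payload = 7,660.08 + 5,910 = 13,570.08 kg.
Δv = v_e · ln(112,300/13,570.08) = 2530.0 × ln(8.276) = 2530.0 × 2.1133 ≈ 5347 m/s.

Δv ≈ 5350 m/s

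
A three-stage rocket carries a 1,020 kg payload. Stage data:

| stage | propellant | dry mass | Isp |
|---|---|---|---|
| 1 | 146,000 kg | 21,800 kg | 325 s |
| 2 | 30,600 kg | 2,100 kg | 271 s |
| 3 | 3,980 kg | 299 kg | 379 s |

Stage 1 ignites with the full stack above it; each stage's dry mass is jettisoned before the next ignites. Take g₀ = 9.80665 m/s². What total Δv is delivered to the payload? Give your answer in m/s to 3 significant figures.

Ignition mass of stage 1 = 146,000+21,800 + 30,600+2,100 + 3,980+299 + 1,020 = 205,799 kg.
Stage 1: m₀ = 205,799 kg, m_f = 205,799 − 146,000 = 59,799 kg; Δv = 325×9.80665×ln(3.442) = 3187.2×1.2359 ≈ 3939 m/s.
Stage 2: m₀ = 37,999 kg, m_f = 37,999 − 30,600 = 7,399 kg; Δv = 271×9.80665×ln(5.136) = 2657.6×1.6362 ≈ 4348 m/s.
Stage 3: m₀ = 5,299 kg, m_f = 5,299 − 3,980 = 1,319 kg; Δv = 379×9.80665×ln(4.017) = 3716.7×1.3906 ≈ 5169 m/s.
Total Δv = 3939 + 4348 + 5169 = 13456 m/s.

Δv ≈ 13500 m/s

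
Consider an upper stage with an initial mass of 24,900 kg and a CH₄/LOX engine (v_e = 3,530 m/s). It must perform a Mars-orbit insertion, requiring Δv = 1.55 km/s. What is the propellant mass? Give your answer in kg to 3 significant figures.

propellant mass ≈ 8850 kg

By the Tsiolkovsky rocket equation, m₀/m_f = exp(Δv / v_e) = exp(1550 / 3530.0) = exp(0.4391) = 1.5513.
m_f = 24,900 / 1.5513 = 16,051.1 kg, so propellant = m₀ − m_f = 24,900 − 16,051.1 = 8,848.9 kg.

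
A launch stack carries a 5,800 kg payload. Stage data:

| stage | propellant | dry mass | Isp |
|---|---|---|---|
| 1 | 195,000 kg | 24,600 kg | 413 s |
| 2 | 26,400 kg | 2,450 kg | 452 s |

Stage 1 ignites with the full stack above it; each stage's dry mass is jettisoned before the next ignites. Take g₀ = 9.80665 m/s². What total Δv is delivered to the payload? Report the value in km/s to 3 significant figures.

Ignition mass of stage 1 = 195,000+24,600 + 26,400+2,450 + 5,800 = 254,250 kg.
Stage 1: m₀ = 254,250 kg, m_f = 254,250 − 195,000 = 59,250 kg; Δv = 413×9.80665×ln(4.291) = 4050.1×1.4566 ≈ 5899 m/s.
Stage 2: m₀ = 34,650 kg, m_f = 34,650 − 26,400 = 8,250 kg; Δv = 452×9.80665×ln(4.2) = 4432.6×1.4351 ≈ 6361 m/s.
Total Δv = 5899 + 6361 = 12260 m/s.

Δv ≈ 12.3 km/s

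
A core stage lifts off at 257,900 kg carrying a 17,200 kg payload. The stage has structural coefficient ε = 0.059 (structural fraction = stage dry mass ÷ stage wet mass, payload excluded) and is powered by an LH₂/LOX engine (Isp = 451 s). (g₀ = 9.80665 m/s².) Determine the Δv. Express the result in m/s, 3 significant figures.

Δv ≈ 9310 m/s

Stage wet mass = m₀ − payload = 257,900 − 17,200 = 240,700 kg.
Stage dry mass = ε × stage wet mass = 0.059 × 240,700 = 14,201.3 kg.
Burnout mass m_f = stage dry + payload = 14,201.3 + 17,200 = 31,401.3 kg.
v_e = Isp · g₀ = 451 × 9.80665 = 4422.8 m/s.
Rocket equation: Δv = v_e · ln(257,900/31,401.3) = 4422.8 × ln(8.213) = 4422.8 × 2.1057 ≈ 9313 m/s.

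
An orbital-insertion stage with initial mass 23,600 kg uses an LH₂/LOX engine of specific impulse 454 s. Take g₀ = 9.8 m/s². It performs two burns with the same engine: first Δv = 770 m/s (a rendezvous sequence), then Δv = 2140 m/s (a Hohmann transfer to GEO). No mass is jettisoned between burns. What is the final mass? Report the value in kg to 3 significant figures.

v_e = Isp · g₀ = 454 × 9.8 = 4449.2 m/s.
After the first burn: m = 23600 × exp(−770/4449.2) = 23600 × 0.84108 = 19,849.5 kg.
After the second burn: m = 19,849.5 × exp(−2140/4449.2) = 19,849.5 × 0.61817 = 12,270.4 kg.

final mass ≈ 12300 kg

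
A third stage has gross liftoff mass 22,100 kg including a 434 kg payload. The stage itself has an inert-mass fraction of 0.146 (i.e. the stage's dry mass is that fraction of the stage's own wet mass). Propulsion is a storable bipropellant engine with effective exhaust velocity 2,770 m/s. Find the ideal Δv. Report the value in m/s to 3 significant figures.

Δv ≈ 5030 m/s

Stage wet mass = m₀ − payload = 22,100 − 434 = 21,666 kg.
Stage dry mass = ε × stage wet mass = 0.146 × 21,666 = 3,163.24 kg.
Burnout mass m_f = stage dry + payload = 3,163.24 + 434 = 3,597.24 kg.
Δv = v_e · ln(22,100/3,597.24) = 2770.0 × ln(6.144) = 2770.0 × 1.8154 ≈ 5029 m/s.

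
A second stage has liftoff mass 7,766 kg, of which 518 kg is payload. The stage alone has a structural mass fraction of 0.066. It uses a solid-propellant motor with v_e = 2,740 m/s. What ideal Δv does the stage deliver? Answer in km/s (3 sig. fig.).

Δv ≈ 5.63 km/s

Stage wet mass = m₀ − payload = 7,766 − 518 = 7,248 kg.
Stage dry mass = ε × stage wet mass = 0.066 × 7,248 = 478.368 kg.
Burnout mass m_f = stage dry + payload = 478.368 + 518 = 996.368 kg.
Δv = v_e · ln(7,766/996.368) = 2740.0 × ln(7.794) = 2740.0 × 2.0534 ≈ 5626 m/s.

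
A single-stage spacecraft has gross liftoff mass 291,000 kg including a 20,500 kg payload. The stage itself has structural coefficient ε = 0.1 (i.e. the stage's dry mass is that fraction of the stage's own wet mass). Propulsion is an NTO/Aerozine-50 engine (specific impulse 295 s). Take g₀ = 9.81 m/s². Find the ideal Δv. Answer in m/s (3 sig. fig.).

Stage wet mass = m₀ − payload = 291,000 − 20,500 = 270,500 kg.
Stage dry mass = ε × stage wet mass = 0.1 × 270,500 = 27,050 kg.
Burnout mass m_f = stage dry + payload = 27,050 + 20,500 = 47,550 kg.
v_e = Isp · g₀ = 295 × 9.81 = 2894.0 m/s.
Using Δv = v_e ln(m₀/m_f): Δv = v_e · ln(291,000/47,550) = 2894.0 × ln(6.12) = 2894.0 × 1.8115 ≈ 5243 m/s.

Δv ≈ 5240 m/s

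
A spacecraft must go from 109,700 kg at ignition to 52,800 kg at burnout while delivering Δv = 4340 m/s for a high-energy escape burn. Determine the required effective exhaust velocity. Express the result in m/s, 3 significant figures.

v_e ≈ 5940 m/s

ln(m₀/m_f) = ln(109700/52800) = ln(2.078) = 0.7312.
By the Tsiolkovsky rocket equation, v_e = Δv / ln(m₀/m_f) = 4340 / 0.7312 = 5935.1 m/s.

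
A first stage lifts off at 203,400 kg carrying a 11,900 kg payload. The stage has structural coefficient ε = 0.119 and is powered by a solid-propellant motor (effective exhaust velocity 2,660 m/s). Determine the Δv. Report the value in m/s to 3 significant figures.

Stage wet mass = m₀ − payload = 203,400 − 11,900 = 191,500 kg.
Stage dry mass = ε × stage wet mass = 0.119 × 191,500 = 22,788.5 kg.
Burnout mass m_f = stage dry + payload = 22,788.5 + 11,900 = 34,688.5 kg.
Δv = v_e · ln(203,400/34,688.5) = 2660.0 × ln(5.864) = 2660.0 × 1.7688 ≈ 4705 m/s.

Δv ≈ 4700 m/s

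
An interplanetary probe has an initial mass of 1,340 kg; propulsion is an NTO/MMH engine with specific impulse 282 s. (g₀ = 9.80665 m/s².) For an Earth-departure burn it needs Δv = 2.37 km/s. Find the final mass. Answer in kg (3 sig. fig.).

v_e = Isp · g₀ = 282 × 9.80665 = 2765.5 m/s.
Using Δv = v_e ln(m₀/m_f): m₀/m_f = exp(Δv / v_e) = exp(2370 / 2765.5) = exp(0.8570) = 2.3561.
m_f = m₀ / 2.3561 = 1,340 / 2.3561 = 568.736 kg.

final mass ≈ 569 kg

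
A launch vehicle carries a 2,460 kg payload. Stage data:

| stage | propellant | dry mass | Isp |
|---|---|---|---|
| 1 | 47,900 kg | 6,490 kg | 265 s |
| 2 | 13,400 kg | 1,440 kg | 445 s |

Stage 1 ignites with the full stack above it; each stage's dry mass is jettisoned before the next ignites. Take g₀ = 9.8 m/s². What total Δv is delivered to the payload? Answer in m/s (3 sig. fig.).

Ignition mass of stage 1 = 47,900+6,490 + 13,400+1,440 + 2,460 = 71,690 kg.
Stage 1: m₀ = 71,690 kg, m_f = 71,690 − 47,900 = 23,790 kg; Δv = 265×9.8×ln(3.013) = 2597.0×1.1031 ≈ 2865 m/s.
Stage 2: m₀ = 17,300 kg, m_f = 17,300 − 13,400 = 3,900 kg; Δv = 445×9.8×ln(4.436) = 4361.0×1.4897 ≈ 6497 m/s.
Total Δv = 2865 + 6497 = 9362 m/s.

Δv ≈ 9360 m/s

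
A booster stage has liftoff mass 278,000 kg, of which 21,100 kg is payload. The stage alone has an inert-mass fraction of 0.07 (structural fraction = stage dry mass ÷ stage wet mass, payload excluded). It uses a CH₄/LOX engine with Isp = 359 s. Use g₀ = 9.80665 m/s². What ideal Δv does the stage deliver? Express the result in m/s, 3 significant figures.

Stage wet mass = m₀ − payload = 278,000 − 21,100 = 256,900 kg.
Stage dry mass = ε × stage wet mass = 0.07 × 256,900 = 17,983 kg.
Burnout mass m_f = stage dry + payload = 17,983 + 21,100 = 39,083 kg.
v_e = Isp · g₀ = 359 × 9.80665 = 3520.6 m/s.
Using Δv = v_e ln(m₀/m_f): Δv = v_e · ln(278,000/39,083) = 3520.6 × ln(7.113) = 3520.6 × 1.9619 ≈ 6907 m/s.

Δv ≈ 6910 m/s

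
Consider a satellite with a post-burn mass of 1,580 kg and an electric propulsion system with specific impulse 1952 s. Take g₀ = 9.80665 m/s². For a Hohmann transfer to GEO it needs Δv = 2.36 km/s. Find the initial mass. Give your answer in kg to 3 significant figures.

initial mass ≈ 1790 kg

v_e = Isp · g₀ = 1952 × 9.80665 = 19142.6 m/s.
Using Δv = v_e ln(m₀/m_f): m₀/m_f = exp(Δv / v_e) = exp(2360 / 19142.6) = exp(0.1233) = 1.1312.
m₀ = m_f × 1.1312 = 1,580 × 1.1312 = 1,787.3 kg.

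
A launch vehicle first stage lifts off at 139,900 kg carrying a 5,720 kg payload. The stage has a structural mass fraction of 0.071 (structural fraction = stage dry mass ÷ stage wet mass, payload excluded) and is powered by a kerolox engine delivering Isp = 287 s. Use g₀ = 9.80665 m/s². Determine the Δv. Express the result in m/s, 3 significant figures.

Stage wet mass = m₀ − payload = 139,900 − 5,720 = 134,180 kg.
Stage dry mass = ε × stage wet mass = 0.071 × 134,180 = 9,526.78 kg.
Burnout mass m_f = stage dry + payload = 9,526.78 + 5,720 = 15,246.78 kg.
v_e = Isp · g₀ = 287 × 9.80665 = 2814.5 m/s.
By the Tsiolkovsky rocket equation, Δv = v_e · ln(139,900/15,246.78) = 2814.5 × ln(9.176) = 2814.5 × 2.2166 ≈ 6239 m/s.

Δv ≈ 6240 m/s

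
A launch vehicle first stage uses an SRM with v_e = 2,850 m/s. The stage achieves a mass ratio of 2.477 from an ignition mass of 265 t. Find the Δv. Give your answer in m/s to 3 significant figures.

Δv ≈ 2590 m/s

Δv = v_e · ln(2.477) = 2850.0 × 0.9070 ≈ 2585.1 m/s.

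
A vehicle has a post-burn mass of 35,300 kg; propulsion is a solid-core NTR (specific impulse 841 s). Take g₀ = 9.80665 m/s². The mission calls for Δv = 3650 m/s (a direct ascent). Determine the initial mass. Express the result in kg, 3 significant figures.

v_e = Isp · g₀ = 841 × 9.80665 = 8247.4 m/s.
m₀/m_f = exp(Δv / v_e) = exp(3650 / 8247.4) = exp(0.4426) = 1.5567.
m₀ = m_f × 1.5567 = 35,300 × 1.5567 = 54,951.5 kg.

initial mass ≈ 55000 kg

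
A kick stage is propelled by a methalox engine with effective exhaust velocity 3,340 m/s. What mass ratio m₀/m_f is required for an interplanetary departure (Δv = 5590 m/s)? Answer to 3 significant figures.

mass ratio ≈ 5.33

From the ideal rocket equation, m₀/m_f = exp(Δv / v_e) = exp(5590 / 3340.0) = exp(1.6737) = 5.3316.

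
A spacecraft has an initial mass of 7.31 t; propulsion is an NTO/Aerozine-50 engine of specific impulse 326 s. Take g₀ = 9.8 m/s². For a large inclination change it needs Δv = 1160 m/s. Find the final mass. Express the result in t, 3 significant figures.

v_e = Isp · g₀ = 326 × 9.8 = 3194.8 m/s.
Rocket equation: m₀/m_f = exp(Δv / v_e) = exp(1160 / 3194.8) = exp(0.3631) = 1.4378.
m_f = m₀ / 1.4378 = 7.31 / 1.4378 = 5.08416 t.

final mass ≈ 5.08 t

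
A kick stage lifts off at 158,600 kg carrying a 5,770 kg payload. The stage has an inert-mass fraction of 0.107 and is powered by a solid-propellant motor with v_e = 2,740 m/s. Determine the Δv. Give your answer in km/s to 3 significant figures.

Δv ≈ 5.40 km/s

Stage wet mass = m₀ − payload = 158,600 − 5,770 = 152,830 kg.
Stage dry mass = ε × stage wet mass = 0.107 × 152,830 = 16,352.8 kg.
Burnout mass m_f = stage dry + payload = 16,352.8 + 5,770 = 22,122.8 kg.
Δv = v_e · ln(158,600/22,122.8) = 2740.0 × ln(7.169) = 2740.0 × 1.9698 ≈ 5397 m/s.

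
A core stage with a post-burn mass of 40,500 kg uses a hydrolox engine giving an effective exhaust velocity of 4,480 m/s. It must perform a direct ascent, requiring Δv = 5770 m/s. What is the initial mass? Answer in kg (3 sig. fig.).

From the ideal rocket equation, m₀/m_f = exp(Δv / v_e) = exp(5770 / 4480.0) = exp(1.2879) = 3.6253.
m₀ = m_f × 3.6253 = 40,500 × 3.6253 = 146,825 kg.

initial mass ≈ 147000 kg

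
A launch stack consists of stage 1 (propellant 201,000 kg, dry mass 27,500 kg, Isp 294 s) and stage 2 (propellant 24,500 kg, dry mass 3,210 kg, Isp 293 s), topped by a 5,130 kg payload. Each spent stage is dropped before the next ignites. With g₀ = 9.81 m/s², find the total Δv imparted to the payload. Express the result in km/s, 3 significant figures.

Ignition mass of stage 1 = 201,000+27,500 + 24,500+3,210 + 5,130 = 261,340 kg.
Stage 1: m₀ = 261,340 kg, m_f = 261,340 − 201,000 = 60,340 kg; Δv = 294×9.81×ln(4.331) = 2884.1×1.4658 ≈ 4228 m/s.
Stage 2: m₀ = 32,840 kg, m_f = 32,840 − 24,500 = 8,340 kg; Δv = 293×9.81×ln(3.938) = 2874.3×1.3706 ≈ 3940 m/s.
Total Δv = 4228 + 3940 = 8168 m/s.

Δv ≈ 8.17 km/s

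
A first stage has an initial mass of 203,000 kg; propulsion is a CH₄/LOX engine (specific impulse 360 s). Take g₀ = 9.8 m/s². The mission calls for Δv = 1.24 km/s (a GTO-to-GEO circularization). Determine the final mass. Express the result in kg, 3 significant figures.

v_e = Isp · g₀ = 360 × 9.8 = 3528.0 m/s.
m₀/m_f = exp(Δv / v_e) = exp(1240 / 3528.0) = exp(0.3515) = 1.4212.
m_f = m₀ / 1.4212 = 203,000 / 1.4212 = 142,837 kg.

final mass ≈ 143000 kg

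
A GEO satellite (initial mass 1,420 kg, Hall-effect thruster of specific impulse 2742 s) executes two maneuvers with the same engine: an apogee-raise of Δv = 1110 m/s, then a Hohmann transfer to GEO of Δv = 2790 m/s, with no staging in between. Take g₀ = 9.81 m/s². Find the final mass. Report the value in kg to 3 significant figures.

final mass ≈ 1230 kg

v_e = Isp · g₀ = 2742 × 9.81 = 26899.0 m/s.
After the first burn: m = 1420 × exp(−1110/26899.0) = 1420 × 0.95957 = 1,362.59 kg.
After the second burn: m = 1,362.59 × exp(−2790/26899.0) = 1,362.59 × 0.90148 = 1,228.35 kg.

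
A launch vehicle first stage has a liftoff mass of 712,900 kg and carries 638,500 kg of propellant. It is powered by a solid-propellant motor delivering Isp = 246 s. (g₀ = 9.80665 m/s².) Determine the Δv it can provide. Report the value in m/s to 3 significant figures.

v_e = Isp · g₀ = 246 × 9.80665 = 2412.4 m/s.
m_f = m₀ − m_prop = 712,900 − 638,500 = 74,400 kg.
From the ideal rocket equation, Δv = v_e · ln(m₀/m_f) = 2412.4 × ln(9.582) = 2412.4 × 2.2599 ≈ 5451.8 m/s.

Δv ≈ 5450 m/s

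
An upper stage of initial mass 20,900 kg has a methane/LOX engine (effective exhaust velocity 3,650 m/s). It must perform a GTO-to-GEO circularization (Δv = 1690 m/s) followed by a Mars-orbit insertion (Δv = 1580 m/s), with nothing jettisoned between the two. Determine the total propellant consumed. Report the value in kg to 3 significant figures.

total propellant consumed ≈ 12400 kg

After the first burn: m = 20900 × exp(−1690/3650.0) = 20900 × 0.62938 = 13,154 kg.
After the second burn: m = 13,154 × exp(−1580/3650.0) = 13,154 × 0.64864 = 8,532.21 kg.
Total propellant = m₀ − m_final = 20900 − 8,532.21 = 12,367.79 kg.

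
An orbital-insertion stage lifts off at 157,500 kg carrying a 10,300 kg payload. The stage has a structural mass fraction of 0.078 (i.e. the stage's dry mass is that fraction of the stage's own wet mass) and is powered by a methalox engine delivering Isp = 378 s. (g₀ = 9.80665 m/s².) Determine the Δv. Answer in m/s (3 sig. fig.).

Stage wet mass = m₀ − payload = 157,500 − 10,300 = 147,200 kg.
Stage dry mass = ε × stage wet mass = 0.078 × 147,200 = 11,481.6 kg.
Burnout mass m_f = stage dry + payload = 11,481.6 + 10,300 = 21,781.6 kg.
v_e = Isp · g₀ = 378 × 9.80665 = 3706.9 m/s.
Δv = v_e · ln(157,500/21,781.6) = 3706.9 × ln(7.231) = 3706.9 × 1.9784 ≈ 7334 m/s.

Δv ≈ 7330 m/s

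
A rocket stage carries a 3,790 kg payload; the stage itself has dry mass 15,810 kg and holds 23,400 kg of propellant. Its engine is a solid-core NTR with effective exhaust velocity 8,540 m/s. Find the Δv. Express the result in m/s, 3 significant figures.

Δv ≈ 6710 m/s

m₀ = payload + dry + propellant = 3,790 + 15,810 + 23,400 = 43,000 kg.
m_f = payload + dry = 3,790 + 15,810 = 19,600 kg.
Rocket equation: Δv = v_e · ln(m₀/m_f) = 8540.0 × ln(2.194) = 8540.0 × 0.7857 ≈ 6709.6 m/s.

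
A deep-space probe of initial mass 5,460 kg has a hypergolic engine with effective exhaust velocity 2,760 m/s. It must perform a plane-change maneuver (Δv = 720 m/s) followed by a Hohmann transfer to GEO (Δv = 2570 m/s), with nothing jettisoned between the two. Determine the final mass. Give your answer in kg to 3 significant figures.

After the first burn: m = 5460 × exp(−720/2760.0) = 5460 × 0.77038 = 4,206.27 kg.
After the second burn: m = 4,206.27 × exp(−2570/2760.0) = 4,206.27 × 0.39410 = 1,657.69 kg.

final mass ≈ 1660 kg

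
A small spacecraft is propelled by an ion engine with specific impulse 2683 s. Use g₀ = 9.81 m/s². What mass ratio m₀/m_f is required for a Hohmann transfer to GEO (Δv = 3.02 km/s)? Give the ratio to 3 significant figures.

mass ratio ≈ 1.12

v_e = Isp · g₀ = 2683 × 9.81 = 26320.2 m/s.
m₀/m_f = exp(Δv / v_e) = exp(3020 / 26320.2) = exp(0.1147) = 1.1216.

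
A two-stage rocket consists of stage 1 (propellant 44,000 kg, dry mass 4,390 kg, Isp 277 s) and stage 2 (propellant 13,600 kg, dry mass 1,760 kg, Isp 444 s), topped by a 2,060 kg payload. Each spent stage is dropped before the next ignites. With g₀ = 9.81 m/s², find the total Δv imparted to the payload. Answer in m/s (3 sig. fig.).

Ignition mass of stage 1 = 44,000+4,390 + 13,600+1,760 + 2,060 = 65,810 kg.
Stage 1: m₀ = 65,810 kg, m_f = 65,810 − 44,000 = 21,810 kg; Δv = 277×9.81×ln(3.017) = 2717.4×1.1044 ≈ 3001 m/s.
Stage 2: m₀ = 17,420 kg, m_f = 17,420 − 13,600 = 3,820 kg; Δv = 444×9.81×ln(4.56) = 4355.6×1.5174 ≈ 6609 m/s.
Total Δv = 3001 + 6609 = 9610 m/s.

Δv ≈ 9610 m/s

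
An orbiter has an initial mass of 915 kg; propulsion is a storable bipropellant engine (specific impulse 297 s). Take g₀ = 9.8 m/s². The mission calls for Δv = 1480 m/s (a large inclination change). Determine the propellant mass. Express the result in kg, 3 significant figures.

propellant mass ≈ 365 kg

v_e = Isp · g₀ = 297 × 9.8 = 2910.6 m/s.
m₀/m_f = exp(Δv / v_e) = exp(1480 / 2910.6) = exp(0.5085) = 1.6628.
m_f = 915 / 1.6628 = 550.277 kg, so propellant = m₀ − m_f = 915 − 550.277 = 364.723 kg.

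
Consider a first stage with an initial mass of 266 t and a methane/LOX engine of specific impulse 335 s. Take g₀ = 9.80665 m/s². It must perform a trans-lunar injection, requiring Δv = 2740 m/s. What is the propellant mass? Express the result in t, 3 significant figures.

propellant mass ≈ 150 t

v_e = Isp · g₀ = 335 × 9.80665 = 3285.2 m/s.
Using Δv = v_e ln(m₀/m_f): m₀/m_f = exp(Δv / v_e) = exp(2740 / 3285.2) = exp(0.8340) = 2.3026.
m_f = 266 / 2.3026 = 115.522 t, so propellant = m₀ − m_f = 266 − 115.522 = 150.478 t.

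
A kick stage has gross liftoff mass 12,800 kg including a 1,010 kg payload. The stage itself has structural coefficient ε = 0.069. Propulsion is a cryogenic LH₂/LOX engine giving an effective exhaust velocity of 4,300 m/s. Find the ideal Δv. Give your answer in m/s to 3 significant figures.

Stage wet mass = m₀ − payload = 12,800 − 1,010 = 11,790 kg.
Stage dry mass = ε × stage wet mass = 0.069 × 11,790 = 813.51 kg.
Burnout mass m_f = stage dry + payload = 813.51 + 1,010 = 1,823.51 kg.
By the Tsiolkovsky rocket equation, Δv = v_e · ln(12,800/1,823.51) = 4300.0 × ln(7.019) = 4300.0 × 1.9487 ≈ 8379 m/s.

Δv ≈ 8380 m/s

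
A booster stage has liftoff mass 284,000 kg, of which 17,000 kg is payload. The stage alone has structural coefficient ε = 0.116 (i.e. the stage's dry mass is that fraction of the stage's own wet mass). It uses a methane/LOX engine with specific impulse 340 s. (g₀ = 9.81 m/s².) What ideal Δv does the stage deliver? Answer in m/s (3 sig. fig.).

Stage wet mass = m₀ − payload = 284,000 − 17,000 = 267,000 kg.
Stage dry mass = ε × stage wet mass = 0.116 × 267,000 = 30,972 kg.
Burnout mass m_f = stage dry + payload = 30,972 + 17,000 = 47,972 kg.
v_e = Isp · g₀ = 340 × 9.81 = 3335.4 m/s.
Δv = v_e · ln(284,000/47,972) = 3335.4 × ln(5.92) = 3335.4 × 1.7784 ≈ 5932 m/s.

Δv ≈ 5930 m/s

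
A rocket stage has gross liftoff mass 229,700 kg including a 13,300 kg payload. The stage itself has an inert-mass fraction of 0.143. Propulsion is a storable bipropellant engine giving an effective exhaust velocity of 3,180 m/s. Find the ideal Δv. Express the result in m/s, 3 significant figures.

Δv ≈ 5240 m/s

Stage wet mass = m₀ − payload = 229,700 − 13,300 = 216,400 kg.
Stage dry mass = ε × stage wet mass = 0.143 × 216,400 = 30,945.2 kg.
Burnout mass m_f = stage dry + payload = 30,945.2 + 13,300 = 44,245.2 kg.
By the Tsiolkovsky rocket equation, Δv = v_e · ln(229,700/44,245.2) = 3180.0 × ln(5.192) = 3180.0 × 1.6470 ≈ 5238 m/s.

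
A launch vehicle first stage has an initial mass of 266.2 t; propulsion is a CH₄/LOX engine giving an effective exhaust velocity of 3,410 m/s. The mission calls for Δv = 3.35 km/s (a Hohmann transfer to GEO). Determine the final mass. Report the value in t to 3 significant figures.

final mass ≈ 99.7 t

m₀/m_f = exp(Δv / v_e) = exp(3350 / 3410.0) = exp(0.9824) = 2.6709.
m_f = m₀ / 2.6709 = 266.2 / 2.6709 = 99.6668 t.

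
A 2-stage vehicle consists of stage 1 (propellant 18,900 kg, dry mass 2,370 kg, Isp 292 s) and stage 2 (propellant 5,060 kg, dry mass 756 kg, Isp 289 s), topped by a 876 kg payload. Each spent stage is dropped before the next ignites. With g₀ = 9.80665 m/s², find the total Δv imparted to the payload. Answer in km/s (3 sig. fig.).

Δv ≈ 7.23 km/s

Ignition mass of stage 1 = 18,900+2,370 + 5,060+756 + 876 = 27,962 kg.
Stage 1: m₀ = 27,962 kg, m_f = 27,962 − 18,900 = 9,062 kg; Δv = 292×9.80665×ln(3.086) = 2863.5×1.1268 ≈ 3227 m/s.
Stage 2: m₀ = 6,692 kg, m_f = 6,692 − 5,060 = 1,632 kg; Δv = 289×9.80665×ln(4.1) = 2834.1×1.4111 ≈ 3999 m/s.
Total Δv = 3227 + 3999 = 7226 m/s.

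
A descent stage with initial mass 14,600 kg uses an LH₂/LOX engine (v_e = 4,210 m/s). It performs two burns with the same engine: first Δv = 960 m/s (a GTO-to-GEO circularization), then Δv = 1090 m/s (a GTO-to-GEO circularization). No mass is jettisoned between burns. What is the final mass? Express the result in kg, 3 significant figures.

final mass ≈ 8970 kg

After the first burn: m = 14600 × exp(−960/4210.0) = 14600 × 0.79610 = 11,623.1 kg.
After the second burn: m = 11,623.1 × exp(−1090/4210.0) = 11,623.1 × 0.77189 = 8,971.75 kg.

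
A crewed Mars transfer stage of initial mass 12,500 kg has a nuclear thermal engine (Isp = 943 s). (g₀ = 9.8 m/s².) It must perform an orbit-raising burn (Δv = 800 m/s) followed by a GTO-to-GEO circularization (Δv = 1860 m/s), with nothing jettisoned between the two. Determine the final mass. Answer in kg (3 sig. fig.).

final mass ≈ 9370 kg

v_e = Isp · g₀ = 943 × 9.8 = 9241.4 m/s.
After the first burn: m = 12500 × exp(−800/9241.4) = 12500 × 0.91707 = 11,463.4 kg.
After the second burn: m = 11,463.4 × exp(−1860/9241.4) = 11,463.4 × 0.81769 = 9,373.51 kg.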